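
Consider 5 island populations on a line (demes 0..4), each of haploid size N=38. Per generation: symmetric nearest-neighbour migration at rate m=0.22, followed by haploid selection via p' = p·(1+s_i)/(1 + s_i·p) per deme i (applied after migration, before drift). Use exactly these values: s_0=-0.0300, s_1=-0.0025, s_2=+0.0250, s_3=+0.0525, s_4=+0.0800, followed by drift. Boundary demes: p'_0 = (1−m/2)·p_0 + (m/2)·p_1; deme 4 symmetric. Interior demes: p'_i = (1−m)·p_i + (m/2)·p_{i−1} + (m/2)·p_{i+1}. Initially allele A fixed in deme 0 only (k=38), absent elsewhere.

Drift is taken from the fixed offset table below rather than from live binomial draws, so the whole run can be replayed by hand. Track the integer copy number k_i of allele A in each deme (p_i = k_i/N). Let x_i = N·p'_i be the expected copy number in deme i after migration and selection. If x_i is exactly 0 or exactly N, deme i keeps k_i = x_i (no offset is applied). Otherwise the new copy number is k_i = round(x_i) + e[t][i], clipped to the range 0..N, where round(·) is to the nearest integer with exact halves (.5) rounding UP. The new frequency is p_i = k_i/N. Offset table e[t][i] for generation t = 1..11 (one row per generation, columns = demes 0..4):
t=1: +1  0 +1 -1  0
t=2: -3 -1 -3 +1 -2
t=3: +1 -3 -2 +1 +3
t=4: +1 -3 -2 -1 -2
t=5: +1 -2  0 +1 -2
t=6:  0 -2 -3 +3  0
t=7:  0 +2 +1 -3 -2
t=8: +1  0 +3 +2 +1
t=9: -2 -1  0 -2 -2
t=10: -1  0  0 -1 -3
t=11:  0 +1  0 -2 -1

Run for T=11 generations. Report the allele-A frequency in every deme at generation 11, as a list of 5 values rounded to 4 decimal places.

[0.3158, 0.2368, 0.1316, 0.0000, 0.0000]

t=0: k=[38 0 0 0 0]
t=1: x=[33.7053 4.1707 0.0000 0.0000 0.0000] k=[35 4 0 0 0]
t=2: x=[31.4260 6.9558 0.4509 0.0000 0.0000] k=[28 6 0 0 0]
t=3: x=[25.3240 7.7446 0.6762 0.0000 0.0000] k=[26 5 0 0 0]
t=4: x=[23.4173 6.7461 0.5635 0.0000 0.0000] k=[24 4 0 0 0]
t=5: x=[21.5163 5.7478 0.4509 0.0000 0.0000] k=[23 4 0 0 0]
t=6: x=[20.6231 5.6380 0.4509 0.0000 0.0000] k=[21 4 0 0 0]
t=7: x=[18.8406 5.4184 0.4509 0.0000 0.0000] k=[19 7 1 0 0]
t=8: x=[17.3924 7.6447 1.5871 0.1158 0.0000] k=[18 8 5 2 0]
t=9: x=[16.6147 8.7531 5.1082 2.2143 0.2375] k=[15 8 5 0 0]
t=10: x=[13.9599 8.4236 4.8841 0.5784 0.0000] k=[13 8 5 0 0]
t=11: x=[12.1964 8.2039 4.8841 0.5784 0.0000] k=[12 9 5 0 0]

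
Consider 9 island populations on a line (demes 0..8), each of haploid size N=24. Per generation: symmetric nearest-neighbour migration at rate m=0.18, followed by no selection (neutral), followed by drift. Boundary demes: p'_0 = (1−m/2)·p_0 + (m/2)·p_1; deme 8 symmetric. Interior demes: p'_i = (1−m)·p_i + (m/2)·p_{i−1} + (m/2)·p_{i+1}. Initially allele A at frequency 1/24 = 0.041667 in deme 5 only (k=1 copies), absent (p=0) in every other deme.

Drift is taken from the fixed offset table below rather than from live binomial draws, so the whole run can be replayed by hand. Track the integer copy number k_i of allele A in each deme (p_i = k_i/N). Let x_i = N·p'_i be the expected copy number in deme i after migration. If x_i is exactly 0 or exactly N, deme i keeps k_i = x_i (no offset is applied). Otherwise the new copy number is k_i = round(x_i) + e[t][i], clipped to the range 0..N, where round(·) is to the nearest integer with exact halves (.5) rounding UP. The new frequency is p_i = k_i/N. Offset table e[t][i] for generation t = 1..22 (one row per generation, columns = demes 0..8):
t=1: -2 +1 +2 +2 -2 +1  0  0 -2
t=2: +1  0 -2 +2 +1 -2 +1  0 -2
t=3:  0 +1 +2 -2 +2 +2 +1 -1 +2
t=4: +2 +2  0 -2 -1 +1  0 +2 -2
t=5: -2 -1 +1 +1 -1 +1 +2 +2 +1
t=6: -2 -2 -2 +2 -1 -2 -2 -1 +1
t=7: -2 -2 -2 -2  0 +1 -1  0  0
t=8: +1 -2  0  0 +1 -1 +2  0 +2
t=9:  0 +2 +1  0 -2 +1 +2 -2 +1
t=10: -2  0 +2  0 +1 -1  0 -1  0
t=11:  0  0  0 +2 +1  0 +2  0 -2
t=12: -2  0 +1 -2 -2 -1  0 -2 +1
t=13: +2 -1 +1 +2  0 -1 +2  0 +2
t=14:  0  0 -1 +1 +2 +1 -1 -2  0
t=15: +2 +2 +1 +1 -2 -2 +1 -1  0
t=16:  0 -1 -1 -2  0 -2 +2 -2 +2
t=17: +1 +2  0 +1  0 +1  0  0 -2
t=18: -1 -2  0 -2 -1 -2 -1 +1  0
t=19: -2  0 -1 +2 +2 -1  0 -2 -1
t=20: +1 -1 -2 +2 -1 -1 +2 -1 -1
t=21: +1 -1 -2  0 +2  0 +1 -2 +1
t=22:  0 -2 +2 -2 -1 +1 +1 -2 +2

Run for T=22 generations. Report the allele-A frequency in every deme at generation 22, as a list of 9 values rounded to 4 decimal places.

[0.0833, 0.0000, 0.0833, 0.0417, 0.0417, 0.0833, 0.1667, 0.0000, 0.2083]

t=0: k=[0 0 0 0 0 1 0 0 0]
t=1: x=[0.0000 0.0000 0.0000 0.0000 0.0900 0.8200 0.0900 0.0000 0.0000] k=[0 0 0 0 0 2 0 0 0]
t=2: x=[0.0000 0.0000 0.0000 0.0000 0.1800 1.6400 0.1800 0.0000 0.0000] k=[0 0 0 0 1 0 1 0 0]
t=3: x=[0.0000 0.0000 0.0000 0.0900 0.8200 0.1800 0.8200 0.0900 0.0000] k=[0 0 0 0 3 2 2 0 0]
t=4: x=[0.0000 0.0000 0.0000 0.2700 2.6400 2.0900 1.8200 0.1800 0.0000] k=[0 0 0 0 2 3 2 2 0]
t=5: x=[0.0000 0.0000 0.0000 0.1800 1.9100 2.8200 2.0900 1.8200 0.1800] k=[0 0 0 1 1 4 4 4 1]
t=6: x=[0.0000 0.0000 0.0900 0.9100 1.2700 3.7300 4.0000 3.7300 1.2700] k=[0 0 0 3 0 2 2 3 2]
t=7: x=[0.0000 0.0000 0.2700 2.4600 0.4500 1.8200 2.0900 2.8200 2.0900] k=[0 0 0 0 0 3 1 3 2]
t=8: x=[0.0000 0.0000 0.0000 0.0000 0.2700 2.5500 1.3600 2.7300 2.0900] k=[0 0 0 0 1 2 3 3 4]
t=9: x=[0.0000 0.0000 0.0000 0.0900 1.0000 2.0000 2.9100 3.0900 3.9100] k=[0 0 0 0 0 3 5 1 5]
t=10: x=[0.0000 0.0000 0.0000 0.0000 0.2700 2.9100 4.4600 1.7200 4.6400] k=[0 0 0 0 1 2 4 1 5]
t=11: x=[0.0000 0.0000 0.0000 0.0900 1.0000 2.0900 3.5500 1.6300 4.6400] k=[0 0 0 2 2 2 6 2 3]
t=12: x=[0.0000 0.0000 0.1800 1.8200 2.0000 2.3600 5.2800 2.4500 2.9100] k=[0 0 1 0 0 1 5 0 4]
t=13: x=[0.0000 0.0900 0.8200 0.0900 0.0900 1.2700 4.1900 0.8100 3.6400] k=[0 0 2 2 0 0 6 1 6]
t=14: x=[0.0000 0.1800 1.8200 1.8200 0.1800 0.5400 5.0100 1.9000 5.5500] k=[0 0 1 3 2 2 4 0 6]
t=15: x=[0.0000 0.0900 1.0900 2.7300 2.0900 2.1800 3.4600 0.9000 5.4600] k=[0 2 2 4 0 0 4 0 5]
t=16: x=[0.1800 1.8200 2.1800 3.4600 0.3600 0.3600 3.2800 0.8100 4.5500] k=[0 1 1 1 0 0 5 0 7]
t=17: x=[0.0900 0.9100 1.0000 0.9100 0.0900 0.4500 4.1000 1.0800 6.3700] k=[1 3 1 2 0 1 4 1 4]
t=18: x=[1.1800 2.6400 1.2700 1.7300 0.2700 1.1800 3.4600 1.5400 3.7300] k=[0 1 1 0 0 0 2 3 4]
t=19: x=[0.0900 0.9100 0.9100 0.0900 0.0000 0.1800 1.9100 3.0000 3.9100] k=[0 1 0 2 0 0 2 1 3]
t=20: x=[0.0900 0.8200 0.2700 1.6400 0.1800 0.1800 1.7300 1.2700 2.8200] k=[1 0 0 4 0 0 4 0 2]
t=21: x=[0.9100 0.0900 0.3600 3.2800 0.3600 0.3600 3.2800 0.5400 1.8200] k=[2 0 0 3 2 0 4 0 3]
t=22: x=[1.8200 0.1800 0.2700 2.6400 1.9100 0.5400 3.2800 0.6300 2.7300] k=[2 0 2 1 1 2 4 0 5]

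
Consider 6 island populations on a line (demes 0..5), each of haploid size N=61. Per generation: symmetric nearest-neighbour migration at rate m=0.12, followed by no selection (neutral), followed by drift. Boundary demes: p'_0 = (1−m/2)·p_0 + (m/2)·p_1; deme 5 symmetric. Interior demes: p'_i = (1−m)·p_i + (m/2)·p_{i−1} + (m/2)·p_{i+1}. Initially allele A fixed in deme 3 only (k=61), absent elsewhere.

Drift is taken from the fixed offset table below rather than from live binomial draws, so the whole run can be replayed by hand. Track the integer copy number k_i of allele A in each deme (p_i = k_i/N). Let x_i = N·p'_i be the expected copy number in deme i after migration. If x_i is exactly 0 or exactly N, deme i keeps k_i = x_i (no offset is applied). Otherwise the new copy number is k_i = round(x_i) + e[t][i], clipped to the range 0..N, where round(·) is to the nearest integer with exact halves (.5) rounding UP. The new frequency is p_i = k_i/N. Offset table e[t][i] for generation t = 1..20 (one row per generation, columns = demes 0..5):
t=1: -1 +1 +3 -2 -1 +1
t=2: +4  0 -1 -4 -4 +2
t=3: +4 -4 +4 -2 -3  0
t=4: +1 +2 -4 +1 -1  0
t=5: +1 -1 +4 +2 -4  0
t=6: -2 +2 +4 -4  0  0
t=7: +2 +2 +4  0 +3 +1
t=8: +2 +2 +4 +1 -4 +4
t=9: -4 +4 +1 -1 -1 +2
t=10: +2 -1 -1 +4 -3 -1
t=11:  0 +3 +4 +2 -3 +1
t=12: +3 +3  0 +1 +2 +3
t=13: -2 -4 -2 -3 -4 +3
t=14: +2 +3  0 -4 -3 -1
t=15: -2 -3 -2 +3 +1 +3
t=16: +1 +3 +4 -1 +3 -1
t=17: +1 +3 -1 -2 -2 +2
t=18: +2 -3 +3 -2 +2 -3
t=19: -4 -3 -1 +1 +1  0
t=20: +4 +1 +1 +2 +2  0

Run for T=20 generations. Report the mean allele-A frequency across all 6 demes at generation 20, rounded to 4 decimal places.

0.2650

t=0: k=[0 0 0 61 0 0]
t=1: x=[0.0000 0.0000 3.6600 53.6800 3.6600 0.0000] k=[0 0 7 52 3 0]
t=2: x=[0.0000 0.4200 9.2800 46.3600 5.7600 0.1800] k=[0 0 8 42 2 2]
t=3: x=[0.0000 0.4800 9.5600 37.5600 4.4000 2.0000] k=[0 0 14 36 1 2]
t=4: x=[0.0000 0.8400 14.4800 32.5800 3.1600 1.9400] k=[0 3 10 34 2 2]
t=5: x=[0.1800 3.2400 11.0200 30.6400 3.9200 2.0000] k=[1 2 15 33 0 2]
t=6: x=[1.0600 2.7200 15.3000 29.9400 2.1000 1.8800] k=[0 5 19 26 2 2]
t=7: x=[0.3000 5.5400 18.5800 24.1400 3.4400 2.0000] k=[2 8 23 24 6 3]
t=8: x=[2.3600 8.5400 22.1600 22.8600 6.9000 3.1800] k=[4 11 26 24 3 7]
t=9: x=[4.4200 11.4800 24.9800 22.8600 4.5000 6.7600] k=[0 15 26 22 4 9]
t=10: x=[0.9000 14.7600 25.1000 21.1600 5.3800 8.7000] k=[3 14 24 25 2 8]
t=11: x=[3.6600 13.9400 23.4600 23.5600 3.7400 7.6400] k=[4 17 27 26 1 9]
t=12: x=[4.7800 16.8200 26.3400 24.5600 2.9800 8.5200] k=[8 20 26 26 5 12]
t=13: x=[8.7200 19.6400 25.6400 24.7400 6.6800 11.5800] k=[7 16 24 22 3 15]
t=14: x=[7.5400 15.9400 23.4000 20.9800 4.8600 14.2800] k=[10 19 23 17 2 13]
t=15: x=[10.5400 18.7000 22.4000 16.4600 3.5600 12.3400] k=[9 16 20 19 5 15]
t=16: x=[9.4200 15.8200 19.7000 18.2200 6.4400 14.4000] k=[10 19 24 17 9 13]
t=17: x=[10.5400 18.7600 23.2800 16.9400 9.7200 12.7600] k=[12 22 22 15 8 15]
t=18: x=[12.6000 21.4000 21.5800 15.0000 8.8400 14.5800] k=[15 18 25 13 11 12]
t=19: x=[15.1800 18.2400 23.8600 13.6000 11.1800 11.9400] k=[11 15 23 15 12 12]
t=20: x=[11.2400 15.2400 22.0400 15.3000 12.1800 12.0000] k=[15 16 23 17 14 12]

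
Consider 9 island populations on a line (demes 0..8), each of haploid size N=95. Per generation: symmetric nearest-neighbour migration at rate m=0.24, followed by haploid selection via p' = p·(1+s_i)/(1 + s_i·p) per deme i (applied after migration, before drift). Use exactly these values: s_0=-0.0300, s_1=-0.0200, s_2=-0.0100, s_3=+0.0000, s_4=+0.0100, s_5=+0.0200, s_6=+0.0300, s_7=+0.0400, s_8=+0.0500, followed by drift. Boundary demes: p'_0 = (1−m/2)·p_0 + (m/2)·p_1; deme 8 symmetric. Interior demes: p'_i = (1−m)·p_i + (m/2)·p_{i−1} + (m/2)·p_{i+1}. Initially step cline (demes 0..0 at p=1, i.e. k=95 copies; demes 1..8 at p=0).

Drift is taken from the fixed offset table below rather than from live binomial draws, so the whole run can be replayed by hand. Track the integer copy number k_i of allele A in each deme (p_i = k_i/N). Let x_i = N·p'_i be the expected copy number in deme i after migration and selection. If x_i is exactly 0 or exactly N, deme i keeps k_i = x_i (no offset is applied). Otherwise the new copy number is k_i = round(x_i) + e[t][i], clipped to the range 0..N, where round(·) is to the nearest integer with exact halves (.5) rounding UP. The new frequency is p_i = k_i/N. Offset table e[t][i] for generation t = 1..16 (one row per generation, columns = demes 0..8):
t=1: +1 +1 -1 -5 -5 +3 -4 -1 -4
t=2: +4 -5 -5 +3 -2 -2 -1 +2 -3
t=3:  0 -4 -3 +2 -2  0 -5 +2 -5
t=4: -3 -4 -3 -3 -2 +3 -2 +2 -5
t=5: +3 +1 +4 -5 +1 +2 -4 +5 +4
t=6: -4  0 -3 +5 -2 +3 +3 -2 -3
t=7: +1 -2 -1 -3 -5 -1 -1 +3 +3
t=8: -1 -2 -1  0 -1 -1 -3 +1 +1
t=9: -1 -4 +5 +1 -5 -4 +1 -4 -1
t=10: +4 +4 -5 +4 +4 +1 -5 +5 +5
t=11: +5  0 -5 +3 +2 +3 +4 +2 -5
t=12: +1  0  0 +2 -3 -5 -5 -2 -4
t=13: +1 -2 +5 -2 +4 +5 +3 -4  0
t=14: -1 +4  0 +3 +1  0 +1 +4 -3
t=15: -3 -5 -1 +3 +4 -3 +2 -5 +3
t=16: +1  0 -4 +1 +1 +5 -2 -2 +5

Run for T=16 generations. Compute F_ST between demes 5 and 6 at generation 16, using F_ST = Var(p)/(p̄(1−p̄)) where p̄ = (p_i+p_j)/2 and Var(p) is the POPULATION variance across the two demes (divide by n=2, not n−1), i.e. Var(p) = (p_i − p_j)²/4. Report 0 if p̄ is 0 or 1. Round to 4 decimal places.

0.0356

t=0: k=[95 0 0 0 0 0 0 0 0]
t=1: x=[83.2909 11.1989 0.0000 0.0000 0.0000 0.0000 0.0000 0.0000 0.0000] k=[84 12 0 0 0 0 0 0 0]
t=2: x=[74.8812 18.8924 1.4258 0.0000 0.0000 0.0000 0.0000 0.0000 0.0000] k=[79 14 0 0 0 0 0 0 0]
t=3: x=[70.6526 19.8015 1.6635 0.0000 0.0000 0.0000 0.0000 0.0000 0.0000] k=[71 16 0 0 0 0 0 0 0]
t=4: x=[63.7648 20.3550 1.9012 0.0000 0.0000 0.0000 0.0000 0.0000 0.0000] k=[61 16 0 0 0 0 0 0 0]
t=5: x=[54.8959 19.1690 1.9012 0.0000 0.0000 0.0000 0.0000 0.0000 0.0000] k=[58 20 6 0 0 0 0 0 0]
t=6: x=[52.7266 22.5309 6.8955 0.7200 0.0000 0.0000 0.0000 0.0000 0.0000] k=[49 23 4 6 0 0 0 0 0]
t=7: x=[45.1579 23.4811 6.4592 5.0400 0.7271 0.0000 0.0000 0.0000 0.0000] k=[46 21 5 2 0 0 0 0 0]
t=8: x=[42.2842 21.7395 6.4989 2.1200 0.2424 0.0000 0.0000 0.0000 0.0000] k=[41 20 5 2 0 0 0 0 0]
t=9: x=[37.7847 20.3946 6.3799 2.1200 0.2424 0.0000 0.0000 0.0000 0.0000] k=[37 16 11 3 0 0 0 0 0]
t=10: x=[33.8138 17.6281 10.5454 3.6000 0.3636 0.0000 0.0000 0.0000 0.0000] k=[38 22 6 8 4 0 0 0 0]
t=11: x=[35.4009 21.6603 8.0853 7.2800 4.0383 0.4896 0.0000 0.0000 0.0000] k=[40 22 3 10 6 3 0 0 0]
t=12: x=[37.1487 21.5416 6.0627 8.6800 6.1772 3.0581 0.3708 0.0000 0.0000] k=[38 22 6 11 3 0 0 0 0]
t=13: x=[35.4009 21.6603 8.4424 9.4400 3.6346 0.3672 0.0000 0.0000 0.0000] k=[36 20 13 7 8 5 0 0 0]
t=14: x=[33.4172 20.7505 13.0068 7.8400 7.5892 4.8503 0.6179 0.0000 0.0000] k=[32 25 13 11 9 5 2 0 0]
t=15: x=[30.5256 24.0355 14.0790 11.0000 8.8394 5.2168 2.1821 0.2496 0.0000] k=[28 19 13 14 13 2 4 0 0]
t=16: x=[26.3363 19.0504 13.7216 13.7600 11.9032 3.6285 3.3749 0.4991 0.0000] k=[27 19 10 15 13 9 1 0 0]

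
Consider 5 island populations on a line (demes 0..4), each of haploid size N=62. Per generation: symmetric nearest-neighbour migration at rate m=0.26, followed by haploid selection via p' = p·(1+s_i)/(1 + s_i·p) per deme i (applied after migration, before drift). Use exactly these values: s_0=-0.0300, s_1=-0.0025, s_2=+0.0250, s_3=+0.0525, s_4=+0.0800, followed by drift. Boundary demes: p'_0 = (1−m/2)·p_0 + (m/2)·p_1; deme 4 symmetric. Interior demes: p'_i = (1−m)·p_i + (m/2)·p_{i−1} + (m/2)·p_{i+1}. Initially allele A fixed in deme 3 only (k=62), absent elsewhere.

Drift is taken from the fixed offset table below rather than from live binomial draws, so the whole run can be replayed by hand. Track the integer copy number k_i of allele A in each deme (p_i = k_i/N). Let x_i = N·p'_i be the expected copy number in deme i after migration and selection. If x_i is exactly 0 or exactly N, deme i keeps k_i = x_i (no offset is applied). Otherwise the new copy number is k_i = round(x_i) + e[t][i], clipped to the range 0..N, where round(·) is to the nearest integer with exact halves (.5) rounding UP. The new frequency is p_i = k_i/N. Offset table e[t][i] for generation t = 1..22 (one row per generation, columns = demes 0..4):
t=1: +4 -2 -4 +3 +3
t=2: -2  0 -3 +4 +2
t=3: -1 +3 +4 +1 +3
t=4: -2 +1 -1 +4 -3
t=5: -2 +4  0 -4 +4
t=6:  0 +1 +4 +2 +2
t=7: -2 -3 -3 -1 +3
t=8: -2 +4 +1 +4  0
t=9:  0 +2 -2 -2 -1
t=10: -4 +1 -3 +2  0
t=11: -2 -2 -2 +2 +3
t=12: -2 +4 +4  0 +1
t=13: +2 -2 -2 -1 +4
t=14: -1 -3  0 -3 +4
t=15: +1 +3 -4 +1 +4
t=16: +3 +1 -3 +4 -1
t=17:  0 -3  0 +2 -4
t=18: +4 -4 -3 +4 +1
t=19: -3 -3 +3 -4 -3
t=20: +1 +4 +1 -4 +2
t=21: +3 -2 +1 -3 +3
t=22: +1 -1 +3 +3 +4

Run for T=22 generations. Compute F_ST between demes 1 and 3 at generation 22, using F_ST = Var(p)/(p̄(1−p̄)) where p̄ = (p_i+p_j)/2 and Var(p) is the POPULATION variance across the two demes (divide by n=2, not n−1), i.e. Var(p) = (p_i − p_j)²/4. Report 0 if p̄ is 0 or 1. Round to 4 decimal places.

0.1679

t=0: k=[0 0 0 62 0]
t=1: x=[0.0000 0.0000 8.2347 46.4828 8.6152] k=[0 0 4 49 12]
t=2: x=[0.0000 0.5187 9.5274 39.0840 17.7694] k=[0 1 7 43 20]
t=3: x=[0.1261 1.6460 11.1236 36.1047 24.1139] k=[0 5 15 37 27]
t=4: x=[0.6307 5.6372 16.8614 33.6289 29.4872] k=[0 7 16 38 26]
t=5: x=[0.8831 7.2440 18.0038 34.3658 28.7427] k=[0 11 18 30 33]
t=6: x=[1.3881 10.4582 18.9736 29.6205 33.7967] k=[1 11 23 32 36]
t=7: x=[2.2335 11.2370 22.9659 32.1426 36.6410] k=[0 8 20 31 40]
t=8: x=[1.0093 8.5016 20.2049 31.5330 39.9355] k=[0 13 21 36 40]
t=9: x=[1.6406 12.3253 22.2611 35.3501 40.5716] k=[2 14 20 33 40]
t=10: x=[3.4592 13.1940 21.2536 33.0109 40.1901] k=[0 14 18 35 40]
t=11: x=[1.7670 12.6747 20.0233 34.2264 40.4445] k=[0 11 18 36 43]
t=12: x=[1.3881 10.4582 19.7609 35.3501 43.1156] k=[0 14 24 35 44]
t=13: x=[1.7670 13.4536 24.4949 35.5190 43.8339] k=[4 11 22 35 48]
t=14: x=[4.7740 11.4965 22.6135 35.7772 47.1947] k=[4 8 23 33 51]
t=15: x=[4.3940 9.4100 22.7041 34.8233 49.4481] k=[5 12 19 36 53]
t=16: x=[5.7491 11.9758 20.6386 36.7691 51.4795] k=[9 13 18 41 50]
t=17: x=[9.2771 13.1041 20.6789 39.9128 49.6106] k=[9 10 21 42 46]
t=18: x=[8.8954 11.2769 22.6538 40.5139 46.3957] k=[13 7 20 45 47]
t=19: x=[11.9239 9.4499 21.9085 42.6967 47.6080] k=[9 6 25 39 45]
t=20: x=[8.3866 8.8410 24.7161 38.7087 45.1797] k=[9 13 26 35 47]
t=21: x=[9.2771 14.1427 25.8514 36.1642 46.3572] k=[12 12 27 33 49]
t=22: x=[11.7080 13.9230 26.2028 35.0818 47.7809] k=[13 13 29 38 52]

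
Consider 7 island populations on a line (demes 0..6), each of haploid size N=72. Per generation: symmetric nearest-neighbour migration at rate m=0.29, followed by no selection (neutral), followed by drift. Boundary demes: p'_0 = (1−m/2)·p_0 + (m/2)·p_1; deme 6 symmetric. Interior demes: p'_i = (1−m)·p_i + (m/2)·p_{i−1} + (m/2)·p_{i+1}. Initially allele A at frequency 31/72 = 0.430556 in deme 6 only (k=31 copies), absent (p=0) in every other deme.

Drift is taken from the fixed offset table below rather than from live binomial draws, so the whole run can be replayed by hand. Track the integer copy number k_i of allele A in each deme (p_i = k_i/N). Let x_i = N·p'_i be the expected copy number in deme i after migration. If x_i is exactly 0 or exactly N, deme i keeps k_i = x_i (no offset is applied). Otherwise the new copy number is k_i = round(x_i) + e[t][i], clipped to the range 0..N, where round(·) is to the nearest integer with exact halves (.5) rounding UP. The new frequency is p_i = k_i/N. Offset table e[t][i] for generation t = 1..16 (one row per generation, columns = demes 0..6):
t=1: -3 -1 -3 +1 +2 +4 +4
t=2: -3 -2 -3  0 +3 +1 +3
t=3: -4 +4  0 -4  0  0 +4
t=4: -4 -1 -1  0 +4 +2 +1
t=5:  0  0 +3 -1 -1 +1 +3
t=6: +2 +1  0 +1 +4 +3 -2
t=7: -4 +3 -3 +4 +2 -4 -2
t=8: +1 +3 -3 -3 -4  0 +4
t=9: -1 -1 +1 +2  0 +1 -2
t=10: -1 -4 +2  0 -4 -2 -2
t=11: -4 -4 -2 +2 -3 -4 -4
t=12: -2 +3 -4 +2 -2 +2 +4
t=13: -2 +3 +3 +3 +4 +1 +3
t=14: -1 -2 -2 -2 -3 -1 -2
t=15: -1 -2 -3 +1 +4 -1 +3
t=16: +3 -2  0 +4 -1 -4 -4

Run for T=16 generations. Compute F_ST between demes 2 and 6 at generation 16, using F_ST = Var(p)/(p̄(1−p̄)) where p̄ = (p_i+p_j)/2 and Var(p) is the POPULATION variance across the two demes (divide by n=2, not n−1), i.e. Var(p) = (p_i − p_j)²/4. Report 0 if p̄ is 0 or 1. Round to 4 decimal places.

t=0: k=[0 0 0 0 0 0 31]
t=1: x=[0.0000 0.0000 0.0000 0.0000 0.0000 4.4950 26.5050] k=[0 0 0 0 0 8 31]
t=2: x=[0.0000 0.0000 0.0000 0.0000 1.1600 10.1750 27.6650] k=[0 0 0 0 4 11 31]
t=3: x=[0.0000 0.0000 0.0000 0.5800 4.4350 12.8850 28.1000] k=[0 0 0 0 4 13 32]
t=4: x=[0.0000 0.0000 0.0000 0.5800 4.7250 14.4500 29.2450] k=[0 0 0 1 9 16 30]
t=5: x=[0.0000 0.0000 0.1450 2.0150 8.8550 17.0150 27.9700] k=[0 0 3 1 8 18 31]
t=6: x=[0.0000 0.4350 2.2750 2.3050 8.4350 18.4350 29.1150] k=[0 1 2 3 12 21 27]
t=7: x=[0.1450 1.0000 2.0000 4.1600 12.0000 20.5650 26.1300] k=[0 4 0 8 14 17 24]
t=8: x=[0.5800 2.8400 1.7400 7.7100 13.5650 17.5800 22.9850] k=[2 6 0 5 10 18 27]
t=9: x=[2.5800 4.5500 1.5950 5.0000 10.4350 18.1450 25.6950] k=[2 4 3 7 10 19 24]
t=10: x=[2.2900 3.5650 3.7250 6.8550 10.8700 18.4200 23.2750] k=[1 0 6 7 7 16 21]
t=11: x=[0.8550 1.0150 5.2750 6.8550 8.3050 15.4200 20.2750] k=[0 0 3 9 5 11 16]
t=12: x=[0.0000 0.4350 3.4350 7.5500 6.4500 10.8550 15.2750] k=[0 3 0 10 4 13 19]
t=13: x=[0.4350 2.1300 1.8850 7.6800 6.1750 12.5650 18.1300] k=[0 5 5 11 10 14 21]
t=14: x=[0.7250 4.2750 5.8700 9.9850 10.7250 14.4350 19.9850] k=[0 2 4 8 8 13 18]
t=15: x=[0.2900 2.0000 4.2900 7.4200 8.7250 13.0000 17.2750] k=[0 0 1 8 13 12 20]
t=16: x=[0.0000 0.1450 1.8700 7.7100 12.1300 13.3050 18.8400] k=[0 0 2 12 11 9 15]

0.0783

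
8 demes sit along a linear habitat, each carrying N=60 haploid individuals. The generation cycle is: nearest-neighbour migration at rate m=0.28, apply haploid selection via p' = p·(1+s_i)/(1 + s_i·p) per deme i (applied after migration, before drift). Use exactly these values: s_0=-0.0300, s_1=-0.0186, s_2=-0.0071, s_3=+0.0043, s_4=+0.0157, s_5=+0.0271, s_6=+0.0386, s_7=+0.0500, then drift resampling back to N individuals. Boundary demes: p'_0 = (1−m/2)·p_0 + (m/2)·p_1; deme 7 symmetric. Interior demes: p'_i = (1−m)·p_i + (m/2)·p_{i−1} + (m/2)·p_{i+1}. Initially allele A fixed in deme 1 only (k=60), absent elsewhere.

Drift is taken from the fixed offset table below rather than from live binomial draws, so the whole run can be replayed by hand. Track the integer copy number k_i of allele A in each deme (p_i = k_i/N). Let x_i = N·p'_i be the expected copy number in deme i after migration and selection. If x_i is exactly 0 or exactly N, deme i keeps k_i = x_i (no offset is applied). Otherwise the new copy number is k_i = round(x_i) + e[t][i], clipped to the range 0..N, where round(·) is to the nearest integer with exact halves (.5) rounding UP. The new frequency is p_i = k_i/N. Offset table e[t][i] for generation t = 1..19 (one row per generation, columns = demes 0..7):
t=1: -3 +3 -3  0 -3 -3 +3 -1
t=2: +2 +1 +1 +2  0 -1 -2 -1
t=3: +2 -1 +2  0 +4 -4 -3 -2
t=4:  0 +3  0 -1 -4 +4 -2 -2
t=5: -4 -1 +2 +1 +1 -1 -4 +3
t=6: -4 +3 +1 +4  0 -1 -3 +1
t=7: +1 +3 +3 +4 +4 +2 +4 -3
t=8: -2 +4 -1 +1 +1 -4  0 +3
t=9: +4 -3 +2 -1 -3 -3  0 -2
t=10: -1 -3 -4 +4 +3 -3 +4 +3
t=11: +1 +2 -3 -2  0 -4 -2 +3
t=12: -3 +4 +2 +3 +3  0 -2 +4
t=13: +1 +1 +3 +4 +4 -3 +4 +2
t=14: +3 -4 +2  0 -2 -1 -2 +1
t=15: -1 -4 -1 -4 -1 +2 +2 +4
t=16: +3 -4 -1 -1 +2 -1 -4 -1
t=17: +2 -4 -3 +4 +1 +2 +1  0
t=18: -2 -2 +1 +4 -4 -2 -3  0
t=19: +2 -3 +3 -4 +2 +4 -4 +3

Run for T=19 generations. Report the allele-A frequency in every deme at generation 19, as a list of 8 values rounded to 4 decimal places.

t=0: k=[0 60 0 0 0 0 0 0]
t=1: x=[8.1824 42.9720 8.3487 0.0000 0.0000 0.0000 0.0000 0.0000] k=[5 46 5 0 0 0 0 0]
t=2: x=[10.4740 34.2444 9.9806 0.7030 0.0000 0.0000 0.0000 0.0000] k=[12 35 11 3 0 0 0 0]
t=3: x=[14.8766 28.1393 13.1666 3.7149 0.4265 0.0000 0.0000 0.0000] k=[17 27 15 4 4 0 0 0]
t=4: x=[18.0137 23.6505 15.0595 5.5616 3.4909 0.5750 0.0000 0.0000] k=[18 27 15 5 0 5 0 0]
t=5: x=[18.8639 23.7899 15.1990 5.7222 1.4215 3.6916 0.7267 0.0000] k=[15 23 17 7 2 3 0 0]
t=6: x=[15.7635 20.7842 16.3551 7.7288 2.8824 2.5034 0.4361 0.0000] k=[12 24 17 12 3 2 0 0]
t=7: x=[13.3610 21.0825 17.1925 11.4798 4.1802 1.9088 0.2908 0.0000] k=[14 24 20 15 8 4 4 0]
t=8: x=[15.0539 21.7789 19.7654 14.7677 8.5334 4.6739 3.5649 0.5877] k=[13 26 19 16 10 1 4 4]
t=9: x=[14.4827 22.9334 19.4662 15.6295 9.7061 2.7493 3.7096 4.1860] k=[18 20 21 15 7 0 4 2]
t=10: x=[17.8952 19.6113 19.9251 14.7677 7.2386 1.5806 3.2753 2.3895] k=[17 17 16 19 10 0 7 5]
t=11: x=[16.6314 16.6333 16.4747 17.3729 9.9890 2.4419 5.9396 5.5197] k=[18 19 13 15 10 0 4 9]
t=12: x=[17.7569 17.7842 14.0432 14.0662 9.4231 2.0113 4.2884 8.6551] k=[15 22 16 17 12 2 2 13]
t=13: x=[15.6254 19.9293 16.8934 16.2107 11.4436 3.4868 3.6683 11.9192] k=[17 21 20 20 15 0 8 14]
t=14: x=[17.1841 20.0486 20.0448 19.3562 13.7645 3.3025 7.9784 13.6681] k=[20 16 22 19 12 2 6 15]
t=15: x=[19.0419 17.1690 20.6434 18.4949 11.7263 4.0601 6.9288 14.2637] k=[18 13 20 14 11 6 9 18]
t=16: x=[16.9274 14.4728 18.0898 14.4671 10.8578 7.2895 10.1555 17.3352] k=[20 10 17 13 13 6 6 16]
t=17: x=[18.2114 12.1965 15.3784 13.6051 12.1704 7.1466 7.6492 15.1457] k=[20 8 12 18 13 9 9 15]
t=18: x=[17.9347 10.0815 12.2106 16.5113 13.3006 9.7769 10.1555 14.6946] k=[16 8 13 21 9 8 7 15]
t=19: x=[14.5418 9.6668 13.3459 18.2545 10.6760 8.1872 8.5335 14.4074] k=[17 7 16 14 13 12 5 17]

[0.2833, 0.1167, 0.2667, 0.2333, 0.2167, 0.2000, 0.0833, 0.2833]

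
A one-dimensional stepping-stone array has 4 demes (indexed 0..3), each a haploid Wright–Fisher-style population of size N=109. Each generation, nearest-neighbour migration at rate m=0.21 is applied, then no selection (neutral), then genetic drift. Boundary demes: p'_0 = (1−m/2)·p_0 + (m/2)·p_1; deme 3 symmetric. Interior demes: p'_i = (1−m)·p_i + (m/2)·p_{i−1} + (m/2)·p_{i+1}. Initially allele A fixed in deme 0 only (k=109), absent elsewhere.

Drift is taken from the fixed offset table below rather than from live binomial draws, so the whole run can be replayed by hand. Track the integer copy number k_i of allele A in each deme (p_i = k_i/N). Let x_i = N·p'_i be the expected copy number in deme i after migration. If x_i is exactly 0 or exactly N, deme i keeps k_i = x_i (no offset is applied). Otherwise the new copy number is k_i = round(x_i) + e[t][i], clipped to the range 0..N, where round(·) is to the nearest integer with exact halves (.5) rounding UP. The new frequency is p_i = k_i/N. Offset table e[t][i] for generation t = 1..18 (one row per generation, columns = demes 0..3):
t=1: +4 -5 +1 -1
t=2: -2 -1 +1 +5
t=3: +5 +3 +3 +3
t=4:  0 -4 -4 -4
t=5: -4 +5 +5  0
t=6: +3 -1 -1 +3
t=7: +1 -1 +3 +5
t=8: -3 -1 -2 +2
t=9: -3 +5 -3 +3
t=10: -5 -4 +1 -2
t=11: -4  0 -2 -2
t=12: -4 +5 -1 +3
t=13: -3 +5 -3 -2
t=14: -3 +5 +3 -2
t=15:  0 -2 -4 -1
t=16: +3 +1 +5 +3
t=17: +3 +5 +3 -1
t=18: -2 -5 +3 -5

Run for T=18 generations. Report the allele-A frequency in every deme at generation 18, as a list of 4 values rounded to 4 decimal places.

t=0: k=[109 0 0 0]
t=1: x=[97.5550 11.4450 0.0000 0.0000] k=[102 6 0 0]
t=2: x=[91.9200 15.4500 0.6300 0.0000] k=[90 14 2 0]
t=3: x=[82.0200 20.7200 3.0500 0.2100] k=[87 24 6 3]
t=4: x=[80.3850 28.7250 7.5750 3.3150] k=[80 25 4 0]
t=5: x=[74.2250 28.5700 5.7850 0.4200] k=[70 34 11 0]
t=6: x=[66.2200 35.3650 12.2600 1.1550] k=[69 34 11 4]
t=7: x=[65.3250 35.2600 12.6800 4.7350] k=[66 34 16 10]
t=8: x=[62.6400 35.4700 17.2600 10.6300] k=[60 34 15 13]
t=9: x=[57.2700 34.7350 16.7850 13.2100] k=[54 40 14 16]
t=10: x=[52.5300 38.7400 16.9400 15.7900] k=[48 35 18 14]
t=11: x=[46.6350 34.5800 19.3650 14.4200] k=[43 35 17 12]
t=12: x=[42.1600 33.9500 18.3650 12.5250] k=[38 39 17 16]
t=13: x=[38.1050 36.5850 19.2050 16.1050] k=[35 42 16 14]
t=14: x=[35.7350 38.5350 18.5200 14.2100] k=[33 44 22 12]
t=15: x=[34.1550 40.5350 23.2600 13.0500] k=[34 39 19 12]
t=16: x=[34.5250 36.3750 20.3650 12.7350] k=[38 37 25 16]
t=17: x=[37.8950 35.8450 25.3150 16.9450] k=[41 41 28 16]
t=18: x=[41.0000 39.6350 28.1050 17.2600] k=[39 35 31 12]

[0.3578, 0.3211, 0.2844, 0.1101]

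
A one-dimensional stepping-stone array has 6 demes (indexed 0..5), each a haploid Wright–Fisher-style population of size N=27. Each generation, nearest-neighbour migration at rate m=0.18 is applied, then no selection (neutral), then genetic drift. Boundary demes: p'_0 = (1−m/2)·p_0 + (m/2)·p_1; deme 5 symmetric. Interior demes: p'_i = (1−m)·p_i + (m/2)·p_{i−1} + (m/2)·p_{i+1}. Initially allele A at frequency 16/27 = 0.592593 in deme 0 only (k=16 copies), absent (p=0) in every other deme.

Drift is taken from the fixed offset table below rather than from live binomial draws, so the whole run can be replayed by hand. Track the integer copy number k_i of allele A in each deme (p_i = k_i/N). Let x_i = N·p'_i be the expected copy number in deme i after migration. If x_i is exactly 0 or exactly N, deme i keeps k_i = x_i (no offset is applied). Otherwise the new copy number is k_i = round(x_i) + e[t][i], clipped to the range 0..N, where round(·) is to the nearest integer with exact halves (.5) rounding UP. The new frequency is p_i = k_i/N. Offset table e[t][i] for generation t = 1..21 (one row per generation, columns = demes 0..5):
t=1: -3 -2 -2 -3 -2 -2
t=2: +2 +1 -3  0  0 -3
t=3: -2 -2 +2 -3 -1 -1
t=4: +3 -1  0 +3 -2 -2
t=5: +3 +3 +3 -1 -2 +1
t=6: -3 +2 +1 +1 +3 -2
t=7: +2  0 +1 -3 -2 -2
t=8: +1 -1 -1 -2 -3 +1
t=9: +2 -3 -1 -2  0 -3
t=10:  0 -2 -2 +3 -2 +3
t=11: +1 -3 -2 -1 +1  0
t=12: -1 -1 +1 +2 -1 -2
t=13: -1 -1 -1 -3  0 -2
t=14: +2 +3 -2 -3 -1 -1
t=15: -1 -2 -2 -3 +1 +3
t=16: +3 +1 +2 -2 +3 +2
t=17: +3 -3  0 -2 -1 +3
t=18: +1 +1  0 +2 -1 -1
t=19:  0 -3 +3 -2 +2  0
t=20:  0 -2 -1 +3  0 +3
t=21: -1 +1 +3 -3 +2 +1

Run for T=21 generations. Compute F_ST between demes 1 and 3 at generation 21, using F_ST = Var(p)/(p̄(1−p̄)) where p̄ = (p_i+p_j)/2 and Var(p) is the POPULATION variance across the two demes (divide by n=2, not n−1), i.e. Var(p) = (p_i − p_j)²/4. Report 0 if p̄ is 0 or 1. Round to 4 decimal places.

0.0065

t=0: k=[16 0 0 0 0 0]
t=1: x=[14.5600 1.4400 0.0000 0.0000 0.0000 0.0000] k=[12 0 0 0 0 0]
t=2: x=[10.9200 1.0800 0.0000 0.0000 0.0000 0.0000] k=[13 2 0 0 0 0]
t=3: x=[12.0100 2.8100 0.1800 0.0000 0.0000 0.0000] k=[10 1 2 0 0 0]
t=4: x=[9.1900 1.9000 1.7300 0.1800 0.0000 0.0000] k=[12 1 2 3 0 0]
t=5: x=[11.0100 2.0800 2.0000 2.6400 0.2700 0.0000] k=[14 5 5 2 0 0]
t=6: x=[13.1900 5.8100 4.7300 2.0900 0.1800 0.0000] k=[10 8 6 3 3 0]
t=7: x=[9.8200 8.0000 5.9100 3.2700 2.7300 0.2700] k=[12 8 7 0 1 0]
t=8: x=[11.6400 8.2700 6.4600 0.7200 0.8200 0.0900] k=[13 7 5 0 0 1]
t=9: x=[12.4600 7.3600 4.7300 0.4500 0.0900 0.9100] k=[14 4 4 0 0 0]
t=10: x=[13.1000 4.9000 3.6400 0.3600 0.0000 0.0000] k=[13 3 2 3 0 0]
t=11: x=[12.1000 3.8100 2.1800 2.6400 0.2700 0.0000] k=[13 1 0 2 1 0]
t=12: x=[11.9200 1.9900 0.2700 1.7300 1.0000 0.0900] k=[11 1 1 4 0 0]
t=13: x=[10.1000 1.9000 1.2700 3.3700 0.3600 0.0000] k=[9 1 0 0 0 0]
t=14: x=[8.2800 1.6300 0.0900 0.0000 0.0000 0.0000] k=[10 5 0 0 0 0]
t=15: x=[9.5500 5.0000 0.4500 0.0000 0.0000 0.0000] k=[9 3 0 0 0 0]
t=16: x=[8.4600 3.2700 0.2700 0.0000 0.0000 0.0000] k=[11 4 2 0 0 0]
t=17: x=[10.3700 4.4500 2.0000 0.1800 0.0000 0.0000] k=[13 1 2 0 0 0]
t=18: x=[11.9200 2.1700 1.7300 0.1800 0.0000 0.0000] k=[13 3 2 2 0 0]
t=19: x=[12.1000 3.8100 2.0900 1.8200 0.1800 0.0000] k=[12 1 5 0 2 0]
t=20: x=[11.0100 2.3500 4.1900 0.6300 1.6400 0.1800] k=[11 0 3 4 2 3]
t=21: x=[10.0100 1.2600 2.8200 3.7300 2.2700 2.9100] k=[9 2 6 1 4 4]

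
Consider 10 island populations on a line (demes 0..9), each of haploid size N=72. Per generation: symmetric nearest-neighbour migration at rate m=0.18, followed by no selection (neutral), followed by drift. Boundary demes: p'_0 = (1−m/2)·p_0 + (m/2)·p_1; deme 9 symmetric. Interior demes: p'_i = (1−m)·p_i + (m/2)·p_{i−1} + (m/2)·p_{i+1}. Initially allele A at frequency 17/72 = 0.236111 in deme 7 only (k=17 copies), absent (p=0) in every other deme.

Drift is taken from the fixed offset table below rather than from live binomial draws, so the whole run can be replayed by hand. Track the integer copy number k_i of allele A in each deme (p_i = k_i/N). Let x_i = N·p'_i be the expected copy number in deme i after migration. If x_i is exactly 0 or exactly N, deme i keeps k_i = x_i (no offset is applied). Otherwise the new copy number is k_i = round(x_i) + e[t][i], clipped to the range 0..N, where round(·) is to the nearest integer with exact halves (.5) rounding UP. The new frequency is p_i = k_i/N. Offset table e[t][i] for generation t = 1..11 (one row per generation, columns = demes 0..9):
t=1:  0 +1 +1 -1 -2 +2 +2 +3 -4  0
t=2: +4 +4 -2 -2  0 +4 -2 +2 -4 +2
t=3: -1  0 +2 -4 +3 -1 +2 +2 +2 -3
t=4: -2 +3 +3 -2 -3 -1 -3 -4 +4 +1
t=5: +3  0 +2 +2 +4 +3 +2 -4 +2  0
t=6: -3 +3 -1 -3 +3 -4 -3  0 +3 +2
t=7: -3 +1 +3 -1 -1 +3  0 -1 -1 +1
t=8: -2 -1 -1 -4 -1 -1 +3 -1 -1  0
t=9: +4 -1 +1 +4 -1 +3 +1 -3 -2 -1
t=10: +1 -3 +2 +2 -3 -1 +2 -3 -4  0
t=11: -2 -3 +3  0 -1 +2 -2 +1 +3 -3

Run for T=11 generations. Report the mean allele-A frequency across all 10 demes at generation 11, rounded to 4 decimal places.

t=0: k=[0 0 0 0 0 0 0 17 0 0]
t=1: x=[0.0000 0.0000 0.0000 0.0000 0.0000 0.0000 1.5300 13.9400 1.5300 0.0000] k=[0 0 0 0 0 0 4 17 0 0]
t=2: x=[0.0000 0.0000 0.0000 0.0000 0.0000 0.3600 4.8100 14.3000 1.5300 0.0000] k=[0 0 0 0 0 4 3 16 0 0]
t=3: x=[0.0000 0.0000 0.0000 0.0000 0.3600 3.5500 4.2600 13.3900 1.4400 0.0000] k=[0 0 0 0 3 3 6 15 3 0]
t=4: x=[0.0000 0.0000 0.0000 0.2700 2.7300 3.2700 6.5400 13.1100 3.8100 0.2700] k=[0 0 0 0 0 2 4 9 8 1]
t=5: x=[0.0000 0.0000 0.0000 0.0000 0.1800 2.0000 4.2700 8.4600 7.4600 1.6300] k=[0 0 0 0 4 5 6 4 9 2]
t=6: x=[0.0000 0.0000 0.0000 0.3600 3.7300 5.0000 5.7300 4.6300 7.9200 2.6300] k=[0 0 0 0 7 1 3 5 11 5]
t=7: x=[0.0000 0.0000 0.0000 0.6300 5.8300 1.7200 3.0000 5.3600 9.9200 5.5400] k=[0 0 0 0 5 5 3 4 9 7]
t=8: x=[0.0000 0.0000 0.0000 0.4500 4.5500 4.8200 3.2700 4.3600 8.3700 7.1800] k=[0 0 0 0 4 4 6 3 7 7]
t=9: x=[0.0000 0.0000 0.0000 0.3600 3.6400 4.1800 5.5500 3.6300 6.6400 7.0000] k=[0 0 0 4 3 7 7 1 5 6]
t=10: x=[0.0000 0.0000 0.3600 3.5500 3.4500 6.6400 6.4600 1.9000 4.7300 5.9100] k=[0 0 2 6 0 6 8 0 1 6]
t=11: x=[0.0000 0.1800 2.1800 5.1000 1.0800 5.6400 7.1000 0.8100 1.3600 5.5500] k=[0 0 5 5 0 8 5 2 4 3]

0.0444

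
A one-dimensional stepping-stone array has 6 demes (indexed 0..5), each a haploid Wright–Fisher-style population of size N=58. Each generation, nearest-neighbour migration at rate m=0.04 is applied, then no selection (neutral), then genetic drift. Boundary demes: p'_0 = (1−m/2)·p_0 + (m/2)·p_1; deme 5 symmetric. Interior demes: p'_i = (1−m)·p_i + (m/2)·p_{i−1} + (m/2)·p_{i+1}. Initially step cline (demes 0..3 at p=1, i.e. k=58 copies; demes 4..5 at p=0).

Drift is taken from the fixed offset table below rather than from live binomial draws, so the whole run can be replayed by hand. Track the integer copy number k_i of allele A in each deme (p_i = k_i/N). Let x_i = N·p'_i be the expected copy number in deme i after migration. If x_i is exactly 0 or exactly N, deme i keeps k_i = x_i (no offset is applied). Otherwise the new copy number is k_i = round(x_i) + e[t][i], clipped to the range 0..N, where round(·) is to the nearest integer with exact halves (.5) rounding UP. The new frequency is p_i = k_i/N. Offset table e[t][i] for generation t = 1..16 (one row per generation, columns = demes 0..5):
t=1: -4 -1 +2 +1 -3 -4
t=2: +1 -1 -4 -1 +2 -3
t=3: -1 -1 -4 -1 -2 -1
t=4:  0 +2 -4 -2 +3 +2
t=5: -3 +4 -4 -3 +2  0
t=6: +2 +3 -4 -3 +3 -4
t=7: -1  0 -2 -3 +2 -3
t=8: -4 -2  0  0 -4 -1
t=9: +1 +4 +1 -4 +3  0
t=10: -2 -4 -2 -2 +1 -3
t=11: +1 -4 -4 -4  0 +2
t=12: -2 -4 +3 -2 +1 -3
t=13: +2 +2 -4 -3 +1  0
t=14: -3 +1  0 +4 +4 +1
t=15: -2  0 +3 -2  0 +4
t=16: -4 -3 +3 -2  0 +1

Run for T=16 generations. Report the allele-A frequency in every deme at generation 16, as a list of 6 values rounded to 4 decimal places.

t=0: k=[58 58 58 58 0 0]
t=1: x=[58.0000 58.0000 58.0000 56.8400 1.1600 0.0000] k=[58 58 58 58 0 0]
t=2: x=[58.0000 58.0000 58.0000 56.8400 1.1600 0.0000] k=[58 58 58 56 3 0]
t=3: x=[58.0000 58.0000 57.9600 54.9800 4.0000 0.0600] k=[58 58 54 54 2 0]
t=4: x=[58.0000 57.9200 54.0800 52.9600 3.0000 0.0400] k=[58 58 50 51 6 2]
t=5: x=[58.0000 57.8400 50.1800 50.0800 6.8200 2.0800] k=[58 58 46 47 9 2]
t=6: x=[58.0000 57.7600 46.2600 46.2200 9.6200 2.1400] k=[58 58 42 43 13 0]
t=7: x=[58.0000 57.6800 42.3400 42.3800 13.3400 0.2600] k=[58 58 40 39 15 0]
t=8: x=[58.0000 57.6400 40.3400 38.5400 15.1800 0.3000] k=[58 56 40 39 11 0]
t=9: x=[57.9600 55.7200 40.3000 38.4600 11.3400 0.2200] k=[58 58 41 34 14 0]
t=10: x=[58.0000 57.6600 41.2000 33.7400 14.1200 0.2800] k=[58 54 39 32 15 0]
t=11: x=[57.9200 53.7800 39.1600 31.8000 15.0400 0.3000] k=[58 50 35 28 15 2]
t=12: x=[57.8400 49.8600 35.1600 27.8800 15.0000 2.2600] k=[56 46 38 26 16 0]
t=13: x=[55.8000 46.0400 37.9200 26.0400 15.8800 0.3200] k=[58 48 34 23 17 0]
t=14: x=[57.8000 47.9200 34.0600 23.1000 16.7800 0.3400] k=[55 49 34 27 21 1]
t=15: x=[54.8800 48.8200 34.1600 27.0200 20.7200 1.4000] k=[53 49 37 25 21 5]
t=16: x=[52.9200 48.8400 37.0000 25.1600 20.7600 5.3200] k=[49 46 40 23 21 6]

[0.8448, 0.7931, 0.6897, 0.3966, 0.3621, 0.1034]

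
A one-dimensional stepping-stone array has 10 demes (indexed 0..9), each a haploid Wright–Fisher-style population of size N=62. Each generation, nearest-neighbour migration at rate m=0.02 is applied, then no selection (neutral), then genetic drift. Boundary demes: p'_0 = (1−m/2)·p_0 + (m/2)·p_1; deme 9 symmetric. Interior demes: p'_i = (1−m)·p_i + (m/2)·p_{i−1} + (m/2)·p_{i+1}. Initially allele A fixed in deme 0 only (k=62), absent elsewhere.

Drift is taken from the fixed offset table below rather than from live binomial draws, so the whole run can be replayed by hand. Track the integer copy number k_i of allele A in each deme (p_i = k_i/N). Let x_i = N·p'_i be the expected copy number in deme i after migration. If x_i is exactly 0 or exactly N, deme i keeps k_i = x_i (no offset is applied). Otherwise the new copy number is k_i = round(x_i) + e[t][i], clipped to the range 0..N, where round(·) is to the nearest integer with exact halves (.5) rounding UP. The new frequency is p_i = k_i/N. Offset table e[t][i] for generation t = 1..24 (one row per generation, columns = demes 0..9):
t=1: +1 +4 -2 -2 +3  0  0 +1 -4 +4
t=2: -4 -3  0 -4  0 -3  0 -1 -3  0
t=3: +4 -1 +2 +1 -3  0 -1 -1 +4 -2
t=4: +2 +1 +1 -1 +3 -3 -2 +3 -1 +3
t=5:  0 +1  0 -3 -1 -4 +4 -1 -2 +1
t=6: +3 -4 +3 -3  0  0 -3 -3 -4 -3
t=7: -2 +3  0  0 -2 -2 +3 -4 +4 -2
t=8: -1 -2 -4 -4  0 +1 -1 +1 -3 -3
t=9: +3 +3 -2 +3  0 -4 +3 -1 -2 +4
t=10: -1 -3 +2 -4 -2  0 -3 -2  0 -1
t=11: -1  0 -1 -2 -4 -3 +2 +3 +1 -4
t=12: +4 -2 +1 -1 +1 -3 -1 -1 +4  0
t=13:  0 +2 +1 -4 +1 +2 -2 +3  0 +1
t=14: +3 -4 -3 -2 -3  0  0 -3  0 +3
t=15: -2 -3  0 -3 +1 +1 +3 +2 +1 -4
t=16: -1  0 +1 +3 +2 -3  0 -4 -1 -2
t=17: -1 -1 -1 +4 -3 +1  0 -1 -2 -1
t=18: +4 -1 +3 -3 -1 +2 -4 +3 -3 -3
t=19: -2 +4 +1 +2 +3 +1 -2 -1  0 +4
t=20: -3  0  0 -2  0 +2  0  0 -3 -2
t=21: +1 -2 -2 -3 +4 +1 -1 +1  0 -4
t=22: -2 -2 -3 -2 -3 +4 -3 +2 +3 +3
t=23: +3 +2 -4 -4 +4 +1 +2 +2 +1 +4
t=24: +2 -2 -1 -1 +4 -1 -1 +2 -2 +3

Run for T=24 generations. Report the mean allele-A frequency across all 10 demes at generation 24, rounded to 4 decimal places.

0.1290

t=0: k=[62 0 0 0 0 0 0 0 0 0]
t=1: x=[61.3800 0.6200 0.0000 0.0000 0.0000 0.0000 0.0000 0.0000 0.0000 0.0000] k=[62 5 0 0 0 0 0 0 0 0]
t=2: x=[61.4300 5.5200 0.0500 0.0000 0.0000 0.0000 0.0000 0.0000 0.0000 0.0000] k=[57 3 0 0 0 0 0 0 0 0]
t=3: x=[56.4600 3.5100 0.0300 0.0000 0.0000 0.0000 0.0000 0.0000 0.0000 0.0000] k=[60 3 2 0 0 0 0 0 0 0]
t=4: x=[59.4300 3.5600 1.9900 0.0200 0.0000 0.0000 0.0000 0.0000 0.0000 0.0000] k=[61 5 3 0 0 0 0 0 0 0]
t=5: x=[60.4400 5.5400 2.9900 0.0300 0.0000 0.0000 0.0000 0.0000 0.0000 0.0000] k=[60 7 3 0 0 0 0 0 0 0]
t=6: x=[59.4700 7.4900 3.0100 0.0300 0.0000 0.0000 0.0000 0.0000 0.0000 0.0000] k=[62 3 6 0 0 0 0 0 0 0]
t=7: x=[61.4100 3.6200 5.9100 0.0600 0.0000 0.0000 0.0000 0.0000 0.0000 0.0000] k=[59 7 6 0 0 0 0 0 0 0]
t=8: x=[58.4800 7.5100 5.9500 0.0600 0.0000 0.0000 0.0000 0.0000 0.0000 0.0000] k=[57 6 2 0 0 0 0 0 0 0]
t=9: x=[56.4900 6.4700 2.0200 0.0200 0.0000 0.0000 0.0000 0.0000 0.0000 0.0000] k=[59 9 0 3 0 0 0 0 0 0]
t=10: x=[58.5000 9.4100 0.1200 2.9400 0.0300 0.0000 0.0000 0.0000 0.0000 0.0000] k=[58 6 2 0 0 0 0 0 0 0]
t=11: x=[57.4800 6.4800 2.0200 0.0200 0.0000 0.0000 0.0000 0.0000 0.0000 0.0000] k=[56 6 1 0 0 0 0 0 0 0]
t=12: x=[55.5000 6.4500 1.0400 0.0100 0.0000 0.0000 0.0000 0.0000 0.0000 0.0000] k=[60 4 2 0 0 0 0 0 0 0]
t=13: x=[59.4400 4.5400 2.0000 0.0200 0.0000 0.0000 0.0000 0.0000 0.0000 0.0000] k=[59 7 3 0 0 0 0 0 0 0]
t=14: x=[58.4800 7.4800 3.0100 0.0300 0.0000 0.0000 0.0000 0.0000 0.0000 0.0000] k=[61 3 0 0 0 0 0 0 0 0]
t=15: x=[60.4200 3.5500 0.0300 0.0000 0.0000 0.0000 0.0000 0.0000 0.0000 0.0000] k=[58 1 0 0 0 0 0 0 0 0]
t=16: x=[57.4300 1.5600 0.0100 0.0000 0.0000 0.0000 0.0000 0.0000 0.0000 0.0000] k=[56 2 1 0 0 0 0 0 0 0]
t=17: x=[55.4600 2.5300 1.0000 0.0100 0.0000 0.0000 0.0000 0.0000 0.0000 0.0000] k=[54 2 0 4 0 0 0 0 0 0]
t=18: x=[53.4800 2.5000 0.0600 3.9200 0.0400 0.0000 0.0000 0.0000 0.0000 0.0000] k=[57 2 3 1 0 0 0 0 0 0]
t=19: x=[56.4500 2.5600 2.9700 1.0100 0.0100 0.0000 0.0000 0.0000 0.0000 0.0000] k=[54 7 4 3 3 0 0 0 0 0]
t=20: x=[53.5300 7.4400 4.0200 3.0100 2.9700 0.0300 0.0000 0.0000 0.0000 0.0000] k=[51 7 4 1 3 2 0 0 0 0]
t=21: x=[50.5600 7.4100 4.0000 1.0500 2.9700 1.9900 0.0200 0.0000 0.0000 0.0000] k=[52 5 2 0 7 3 0 0 0 0]
t=22: x=[51.5300 5.4400 2.0100 0.0900 6.8900 3.0100 0.0300 0.0000 0.0000 0.0000] k=[50 3 0 0 4 7 0 0 0 0]
t=23: x=[49.5300 3.4400 0.0300 0.0400 3.9900 6.9000 0.0700 0.0000 0.0000 0.0000] k=[53 5 0 0 8 8 2 0 0 0]
t=24: x=[52.5200 5.4300 0.0500 0.0800 7.9200 7.9400 2.0400 0.0200 0.0000 0.0000] k=[55 3 0 0 12 7 1 2 0 0]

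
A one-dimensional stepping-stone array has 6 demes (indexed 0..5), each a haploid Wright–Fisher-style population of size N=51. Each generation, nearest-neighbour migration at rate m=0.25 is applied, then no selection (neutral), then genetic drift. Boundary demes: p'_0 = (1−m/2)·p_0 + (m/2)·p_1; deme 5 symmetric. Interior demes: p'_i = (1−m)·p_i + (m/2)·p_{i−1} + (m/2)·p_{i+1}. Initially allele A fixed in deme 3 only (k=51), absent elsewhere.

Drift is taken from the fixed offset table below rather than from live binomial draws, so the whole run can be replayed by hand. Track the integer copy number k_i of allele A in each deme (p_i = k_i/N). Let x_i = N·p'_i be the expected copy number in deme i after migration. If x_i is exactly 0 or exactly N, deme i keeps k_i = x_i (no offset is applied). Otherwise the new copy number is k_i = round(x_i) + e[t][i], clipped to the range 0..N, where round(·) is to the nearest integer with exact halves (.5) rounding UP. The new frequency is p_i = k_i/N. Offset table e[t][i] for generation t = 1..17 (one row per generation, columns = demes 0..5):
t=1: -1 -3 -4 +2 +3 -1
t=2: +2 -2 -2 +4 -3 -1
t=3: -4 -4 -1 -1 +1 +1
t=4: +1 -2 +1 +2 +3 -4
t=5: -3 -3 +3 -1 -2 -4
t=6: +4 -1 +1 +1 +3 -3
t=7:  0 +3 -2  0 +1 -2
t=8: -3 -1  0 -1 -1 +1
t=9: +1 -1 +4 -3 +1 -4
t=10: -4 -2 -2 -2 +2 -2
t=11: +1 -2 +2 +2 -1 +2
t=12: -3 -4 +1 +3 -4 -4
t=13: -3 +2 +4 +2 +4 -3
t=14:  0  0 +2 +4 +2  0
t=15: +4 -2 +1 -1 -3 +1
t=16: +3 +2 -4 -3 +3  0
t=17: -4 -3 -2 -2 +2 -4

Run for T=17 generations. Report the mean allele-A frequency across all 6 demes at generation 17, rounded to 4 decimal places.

t=0: k=[0 0 0 51 0 0]
t=1: x=[0.0000 0.0000 6.3750 38.2500 6.3750 0.0000] k=[0 0 2 40 9 0]
t=2: x=[0.0000 0.2500 6.5000 31.3750 11.7500 1.1250] k=[0 0 5 35 9 0]
t=3: x=[0.0000 0.6250 8.1250 28.0000 11.1250 1.1250] k=[0 0 7 27 12 2]
t=4: x=[0.0000 0.8750 8.6250 22.6250 12.6250 3.2500] k=[0 0 10 25 16 0]
t=5: x=[0.0000 1.2500 10.6250 22.0000 15.1250 2.0000] k=[0 0 14 21 13 0]
t=6: x=[0.0000 1.7500 13.1250 19.1250 12.3750 1.6250] k=[0 1 14 20 15 0]
t=7: x=[0.1250 2.5000 13.1250 18.6250 13.7500 1.8750] k=[0 6 11 19 15 0]
t=8: x=[0.7500 5.8750 11.3750 17.5000 13.6250 1.8750] k=[0 5 11 17 13 3]
t=9: x=[0.6250 5.1250 11.0000 15.7500 12.2500 4.2500] k=[2 4 15 13 13 0]
t=10: x=[2.2500 5.1250 13.3750 13.2500 11.3750 1.6250] k=[0 3 11 11 13 0]
t=11: x=[0.3750 3.6250 10.0000 11.2500 11.1250 1.6250] k=[1 2 12 13 10 4]
t=12: x=[1.1250 3.1250 10.8750 12.5000 9.6250 4.7500] k=[0 0 12 16 6 1]
t=13: x=[0.0000 1.5000 11.0000 14.2500 6.6250 1.6250] k=[0 4 15 16 11 0]
t=14: x=[0.5000 4.8750 13.7500 15.2500 10.2500 1.3750] k=[1 5 16 19 12 1]
t=15: x=[1.5000 5.8750 15.0000 17.7500 11.5000 2.3750] k=[6 4 16 17 9 3]
t=16: x=[5.7500 5.7500 14.6250 15.8750 9.2500 3.7500] k=[9 8 11 13 12 4]
t=17: x=[8.8750 8.5000 10.8750 12.6250 11.1250 5.0000] k=[5 6 9 11 13 1]

0.1471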